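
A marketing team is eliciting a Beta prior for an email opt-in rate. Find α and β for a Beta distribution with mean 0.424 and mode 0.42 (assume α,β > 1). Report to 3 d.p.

α = 16.960, β = 23.040

With s = α+β: μ = α/s and mode = (α−1)/(s−2). Eliminating α = μs,
μs − 1 = m(s−2) ⇒ s(μ−m) = 1−2m ⇒ s = 0.16/0.004 = 40.0000.
So α = μs = 16.960, β = (1−μ)s = 23.040.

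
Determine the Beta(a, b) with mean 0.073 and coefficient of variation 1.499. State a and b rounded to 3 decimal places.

σ = CV·μ = 1.499×0.073 = 0.10943, so σ² = 0.011974.
s+1 = μ(1−μ)/σ² = 0.067671/0.011974 = 5.6514, so s = a+b = 4.6514.
a = μs = 0.340, b = (1−μ)s = 4.312.

a = 0.340, b = 4.312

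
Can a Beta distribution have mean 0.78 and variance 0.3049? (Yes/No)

No

A Beta with mean μ has variance μ(1−μ)/(α+β+1) < μ(1−μ).
Here μ(1−μ) = 0.78×0.22 = 0.1716, and 0.3049 ≥ 0.1716.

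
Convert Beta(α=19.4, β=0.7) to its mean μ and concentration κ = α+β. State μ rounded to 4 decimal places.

κ = α+β = 19.4+0.7 = 20.1; μ = α/κ = 19.4/20.1 = 0.9652.

μ = 0.9652, κ = 20.1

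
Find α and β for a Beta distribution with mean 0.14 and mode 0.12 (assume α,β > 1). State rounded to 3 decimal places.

With s = α+β: μ = α/s and mode = (α−1)/(s−2). Eliminating α = μs,
μs − 1 = m(s−2) ⇒ s(μ−m) = 1−2m ⇒ s = 0.76/0.02 = 38.0000.
So α = μs = 5.320, β = (1−μ)s = 32.680.

α = 5.320, β = 32.680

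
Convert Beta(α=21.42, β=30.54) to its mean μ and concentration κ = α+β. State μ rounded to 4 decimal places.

κ = α+β = 21.42+30.54 = 51.96; μ = α/κ = 21.42/51.96 = 0.4122.

μ = 0.4122, κ = 51.96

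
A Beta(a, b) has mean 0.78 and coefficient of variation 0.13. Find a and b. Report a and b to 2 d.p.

Var = (CV·μ)² = (0.13×0.78)² = 0.010282.
a+b = μ(1−μ)/Var − 1 = 0.1716/0.010282 − 1 = 15.6894.
Thus a = 0.78·15.6894 = 12.24 and b = 0.22·15.6894 = 3.45.

a = 12.24, b = 3.45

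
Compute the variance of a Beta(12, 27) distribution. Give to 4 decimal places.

0.0053

α+β = 39 and αβ = 324, so Var = αβ/[(α+β)²(α+β+1)] = 324/60840 = 0.0053.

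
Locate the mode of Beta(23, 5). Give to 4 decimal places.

With α,β > 1, mode = (α−1)/(α+β−2) = 22/26 = 0.8462.

0.8462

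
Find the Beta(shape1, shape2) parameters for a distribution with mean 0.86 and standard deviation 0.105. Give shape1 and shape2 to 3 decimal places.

shape1 = 8.532, shape2 = 1.389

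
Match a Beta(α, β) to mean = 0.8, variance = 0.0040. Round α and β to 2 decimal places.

α = 31.20, β = 7.80

Write ν = α+β; then α = μν and Var = μ(1−μ)/(ν+1).
ν = μ(1−μ)/Var − 1 = 0.16/0.0040 − 1 = 39.0000.
α = 0.8·39.0000 = 31.20, β = 0.2·39.0000 = 7.80.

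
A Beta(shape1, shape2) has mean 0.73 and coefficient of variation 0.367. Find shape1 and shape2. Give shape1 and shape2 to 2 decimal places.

σ = CV·μ = 0.367×0.73 = 0.26791, so σ² = 0.071776.
s+1 = μ(1−μ)/σ² = 0.1971/0.071776 = 2.7461, so s = shape1+shape2 = 1.7461.
shape1 = μs = 1.27, shape2 = (1−μ)s = 0.47.

shape1 = 1.27, shape2 = 0.47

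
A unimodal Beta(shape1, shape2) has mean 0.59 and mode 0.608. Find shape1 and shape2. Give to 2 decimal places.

Let s = shape1+shape2. Mean gives shape1 = μs = 0.59s; mode gives (shape1−1)/(s−2) = 0.608.
Substituting: 0.59s − 1 = 0.608(s−2) = 0.608s − 1.216, so -0.018s = -0.216 and s = 12.0000.
Then shape1 = 0.59×12.0000 = 7.08 and shape2 = s−shape1 = 4.92.

shape1 = 7.08, shape2 = 4.92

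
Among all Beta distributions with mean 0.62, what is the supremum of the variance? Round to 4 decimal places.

0.2356

Var = μ(1−μ)/(α+β+1), which approaches μ(1−μ) as α+β → 0.
So the supremum is μ(1−μ) = 0.62×0.38 = 0.2356.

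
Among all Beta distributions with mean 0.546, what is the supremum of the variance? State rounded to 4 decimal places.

Var = μ(1−μ)/(α+β+1), which approaches μ(1−μ) as α+β → 0.
So the supremum is μ(1−μ) = 0.546×0.454 = 0.2479.

0.2479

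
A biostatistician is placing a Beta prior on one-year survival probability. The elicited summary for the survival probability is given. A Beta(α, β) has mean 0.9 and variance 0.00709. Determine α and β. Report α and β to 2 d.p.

α = 10.52, β = 1.17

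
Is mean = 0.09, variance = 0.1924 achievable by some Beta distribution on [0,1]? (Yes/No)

For any Beta, Var(X) < E[X]·(1−E[X]).
Here μ(1−μ) = 0.09×0.91 = 0.0819, and 0.1924 ≥ 0.0819.

No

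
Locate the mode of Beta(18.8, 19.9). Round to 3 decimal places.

With α,β > 1, mode = (α−1)/(α+β−2) = 17.8/36.7 = 0.485.

0.485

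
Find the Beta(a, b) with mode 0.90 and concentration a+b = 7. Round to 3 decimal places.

a = 5.500, b = 1.500

Mode = (a−1)/(κ−2) with κ = a+b, so a−1 = 0.90·5 = 4.500.
a = 5.500; b = κ − a = 1.500.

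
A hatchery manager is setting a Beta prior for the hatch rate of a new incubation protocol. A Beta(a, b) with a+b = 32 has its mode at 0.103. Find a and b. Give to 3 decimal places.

Since the density peak of Beta(a,b) is at (a−1)/(a+b−2),
a = 1 + 0.103(32−2) = 4.090 and b = 32 − 4.090 = 27.910.

a = 4.090, b = 27.910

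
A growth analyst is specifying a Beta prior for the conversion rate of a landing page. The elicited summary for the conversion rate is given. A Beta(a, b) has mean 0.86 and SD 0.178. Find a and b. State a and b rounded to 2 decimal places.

a = 2.41, b = 0.39

σ² = 0.178² = 0.031684.
With s = a+b, Var = μ(1−μ)/(s+1), so s+1 = (0.86×0.14)/0.031684 = 3.8000 and s = 2.8000.
a = μs = 2.41, b = (1−μ)s = 0.39.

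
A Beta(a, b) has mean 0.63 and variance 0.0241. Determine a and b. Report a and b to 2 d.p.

a = 5.46, b = 3.21

By moment matching, a+b = μ(1−μ)/σ² − 1 = (0.63·0.37)/0.0241 − 1 = 9.6722 − 1 = 8.6722.
Since a/(a+b) = μ, a = 0.63·8.6722 = 5.46 and b = 0.37·8.6722 = 3.21.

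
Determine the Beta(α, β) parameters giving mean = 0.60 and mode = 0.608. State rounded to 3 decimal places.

Let s = α+β. Mean gives α = μs = 0.60s; mode gives (α−1)/(s−2) = 0.608.
Substituting: 0.60s − 1 = 0.608(s−2) = 0.608s − 1.216, so -0.008s = -0.216 and s = 27.0000.
Then α = 0.60×27.0000 = 16.200 and β = s−α = 10.800.

α = 16.200, β = 10.800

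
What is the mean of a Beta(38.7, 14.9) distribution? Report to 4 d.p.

0.7220

The Beta mean is α/(α+β) = 38.7/(38.7+14.9) = 0.7220.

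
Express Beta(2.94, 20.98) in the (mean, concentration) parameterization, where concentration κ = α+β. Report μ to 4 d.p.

μ = 0.1229, κ = 23.92

κ = α+β = 2.94+20.98 = 23.92; μ = α/κ = 2.94/23.92 = 0.1229.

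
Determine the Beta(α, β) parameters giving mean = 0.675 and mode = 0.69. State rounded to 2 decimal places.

With s = α+β: μ = α/s and mode = (α−1)/(s−2). Eliminating α = μs,
μs − 1 = m(s−2) ⇒ s(μ−m) = 1−2m ⇒ s = -0.38/-0.015 = 25.3333.
So α = μs = 17.10, β = (1−μ)s = 8.23.

α = 17.10, β = 8.23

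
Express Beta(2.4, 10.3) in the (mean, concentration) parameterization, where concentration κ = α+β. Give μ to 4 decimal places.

κ = α+β = 2.4+10.3 = 12.7; μ = α/κ = 2.4/12.7 = 0.1890.

μ = 0.1890, κ = 12.7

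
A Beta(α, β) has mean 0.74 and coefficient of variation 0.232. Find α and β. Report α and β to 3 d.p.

σ = CV·μ = 0.232×0.74 = 0.17168, so σ² = 0.029474.
s+1 = μ(1−μ)/σ² = 0.1924/0.029474 = 6.5278, so s = α+β = 5.5278.
α = μs = 4.091, β = (1−μ)s = 1.437.

α = 4.091, β = 1.437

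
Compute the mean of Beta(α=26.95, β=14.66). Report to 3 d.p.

0.648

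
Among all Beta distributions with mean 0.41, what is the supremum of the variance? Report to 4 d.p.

0.2419

Var = μ(1−μ)/(α+β+1), which approaches μ(1−μ) as α+β → 0.
So the supremum is μ(1−μ) = 0.41×0.59 = 0.2419.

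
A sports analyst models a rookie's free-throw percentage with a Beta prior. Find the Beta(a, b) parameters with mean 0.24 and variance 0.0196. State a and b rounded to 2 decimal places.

a = 1.99, b = 6.31

Write ν = a+b; then a = μν and Var = μ(1−μ)/(ν+1).
ν = μ(1−μ)/Var − 1 = 0.1824/0.0196 − 1 = 8.3061.
a = 0.24·8.3061 = 1.99, b = 0.76·8.3061 = 6.31.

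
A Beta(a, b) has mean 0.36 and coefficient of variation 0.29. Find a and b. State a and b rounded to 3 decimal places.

σ = CV·μ = 0.29×0.36 = 0.10440, so σ² = 0.010899.
s+1 = μ(1−μ)/σ² = 0.2304/0.010899 = 21.1389, so s = a+b = 20.1389.
a = μs = 7.250, b = (1−μ)s = 12.889.

a = 7.250, b = 12.889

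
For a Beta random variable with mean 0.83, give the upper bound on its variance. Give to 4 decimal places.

0.1411

Var = μ(1−μ)/(α+β+1), which approaches μ(1−μ) as α+β → 0.
So the supremum is μ(1−μ) = 0.83×0.17 = 0.1411.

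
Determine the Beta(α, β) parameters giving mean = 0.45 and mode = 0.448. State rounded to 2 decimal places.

With s = α+β: μ = α/s and mode = (α−1)/(s−2). Eliminating α = μs,
μs − 1 = m(s−2) ⇒ s(μ−m) = 1−2m ⇒ s = 0.104/0.002 = 52.0000.
So α = μs = 23.40, β = (1−μ)s = 28.60.

α = 23.40, β = 28.60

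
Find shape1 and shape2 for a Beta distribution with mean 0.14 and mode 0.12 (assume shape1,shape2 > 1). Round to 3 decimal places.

shape1 = 5.320, shape2 = 32.680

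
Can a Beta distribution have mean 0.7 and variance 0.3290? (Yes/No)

No

For any Beta, Var(X) < E[X]·(1−E[X]).
Here μ(1−μ) = 0.7×0.3 = 0.21, and 0.3290 ≥ 0.21.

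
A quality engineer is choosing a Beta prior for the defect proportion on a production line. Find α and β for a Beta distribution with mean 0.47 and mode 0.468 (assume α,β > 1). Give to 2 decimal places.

With s = α+β: μ = α/s and mode = (α−1)/(s−2). Eliminating α = μs,
μs − 1 = m(s−2) ⇒ s(μ−m) = 1−2m ⇒ s = 0.064/0.002 = 32.0000.
So α = μs = 15.04, β = (1−μ)s = 16.96.

α = 15.04, β = 16.96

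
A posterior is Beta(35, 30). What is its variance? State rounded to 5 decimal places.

0.00377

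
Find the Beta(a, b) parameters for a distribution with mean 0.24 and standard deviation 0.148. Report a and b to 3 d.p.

First σ² = 0.021904. Setting a = μn, b = (1−μ)n with n = a+b,
μ(1−μ)/(n+1) = 0.021904 ⇒ n+1 = 0.1824/0.021904 = 8.3272 ⇒ n = 7.3272.
Hence a = 0.24×7.3272 = 1.759, b = 0.76×7.3272 = 5.569.

a = 1.759, b = 5.569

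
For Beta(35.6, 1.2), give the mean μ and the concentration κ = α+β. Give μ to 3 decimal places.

κ = α+β = 35.6+1.2 = 36.8; μ = α/κ = 35.6/36.8 = 0.967.

μ = 0.967, κ = 36.8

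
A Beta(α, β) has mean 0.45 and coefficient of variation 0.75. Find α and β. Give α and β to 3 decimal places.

σ = CV·μ = 0.75×0.45 = 0.33750, so σ² = 0.113906.
s+1 = μ(1−μ)/σ² = 0.2475/0.113906 = 2.1728, so s = α+β = 1.1728.
α = μs = 0.528, β = (1−μ)s = 0.645.

α = 0.528, β = 0.645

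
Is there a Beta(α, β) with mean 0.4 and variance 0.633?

A Beta with mean μ has variance μ(1−μ)/(α+β+1) < μ(1−μ).
Here μ(1−μ) = 0.4×0.6 = 0.24, and 0.633 ≥ 0.24.

No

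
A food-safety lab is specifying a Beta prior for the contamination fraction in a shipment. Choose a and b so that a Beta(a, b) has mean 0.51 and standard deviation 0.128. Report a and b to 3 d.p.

a = 7.269, b = 6.984

σ² = 0.128² = 0.016384.
With s = a+b, Var = μ(1−μ)/(s+1), so s+1 = (0.51×0.49)/0.016384 = 15.2527 and s = 14.2527.
a = μs = 7.269, b = (1−μ)s = 6.984.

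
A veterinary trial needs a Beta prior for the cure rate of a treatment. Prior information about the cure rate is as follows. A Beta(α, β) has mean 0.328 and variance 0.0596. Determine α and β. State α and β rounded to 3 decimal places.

By moment matching, α+β = μ(1−μ)/σ² − 1 = (0.328·0.672)/0.0596 − 1 = 3.6983 − 1 = 2.6983.
Since α/(α+β) = μ, α = 0.328·2.6983 = 0.885 and β = 0.672·2.6983 = 1.813.

α = 0.885, β = 1.813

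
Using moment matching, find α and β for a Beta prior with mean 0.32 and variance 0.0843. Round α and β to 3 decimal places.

α = 0.506, β = 1.075

Write ν = α+β; then α = μν and Var = μ(1−μ)/(ν+1).
ν = μ(1−μ)/Var − 1 = 0.2176/0.0843 − 1 = 1.5813.
α = 0.32·1.5813 = 0.506, β = 0.68·1.5813 = 1.075.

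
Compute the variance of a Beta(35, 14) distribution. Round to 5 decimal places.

0.00408

μ = 35/49 = 0.714286; Var = μ(1−μ)/(α+β+1) = 0.2040816/50 = 0.00408.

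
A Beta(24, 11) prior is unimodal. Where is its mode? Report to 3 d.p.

0.697

The density x^(α−1)(1−x)^(β−1) is maximised at (α−1)/(α+β−2) = 23/33 = 0.697.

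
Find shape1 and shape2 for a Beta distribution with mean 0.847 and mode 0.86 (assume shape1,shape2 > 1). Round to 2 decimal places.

With s = shape1+shape2: μ = shape1/s and mode = (shape1−1)/(s−2). Eliminating shape1 = μs,
μs − 1 = m(s−2) ⇒ s(μ−m) = 1−2m ⇒ s = -0.72/-0.013 = 55.3846.
So shape1 = μs = 46.91, shape2 = (1−μ)s = 8.47.

shape1 = 46.91, shape2 = 8.47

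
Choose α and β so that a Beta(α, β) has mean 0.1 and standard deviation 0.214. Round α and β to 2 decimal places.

α = 0.10, β = 0.87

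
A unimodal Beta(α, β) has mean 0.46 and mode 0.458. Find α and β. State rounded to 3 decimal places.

α = 19.320, β = 22.680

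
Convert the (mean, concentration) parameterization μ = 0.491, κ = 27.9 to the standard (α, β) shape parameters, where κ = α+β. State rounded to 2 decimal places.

Split κ in proportion μ : (1−μ): α = 0.491·27.9 = 13.70, β = 27.9 − 13.70 = 14.20.

α = 13.70, β = 14.20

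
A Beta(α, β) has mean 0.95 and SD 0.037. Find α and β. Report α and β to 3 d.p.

α = 32.012, β = 1.685

Variance = 0.037² = 0.001369. The moment-matching identity α+β = μ(1−μ)/Var − 1 gives
α+β = 0.0475/0.001369 − 1 = 33.6969, so α = μ·33.6969 = 32.012 and β = (1−μ)·33.6969 = 1.685.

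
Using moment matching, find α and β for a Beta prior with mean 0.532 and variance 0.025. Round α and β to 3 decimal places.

Let s = α+β. The Beta variance is μ(1−μ)/(s+1).
So s+1 = μ(1−μ)/σ² = (0.532×0.468)/0.025 = 0.248976/0.025 = 9.9590, giving s = 8.9590.
Then α = μs = 0.532×8.9590 = 4.766 and β = (1−μ)s = 0.468×8.9590 = 4.193.

α = 4.766, β = 4.193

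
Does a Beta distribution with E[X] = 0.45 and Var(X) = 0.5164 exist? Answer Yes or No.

A Beta with mean μ has variance μ(1−μ)/(α+β+1) < μ(1−μ).
Here μ(1−μ) = 0.45×0.55 = 0.2475, and 0.5164 ≥ 0.2475.

No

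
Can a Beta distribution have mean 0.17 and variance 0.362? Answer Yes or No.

The Beta variance bound is σ² < μ(1−μ).
Here μ(1−μ) = 0.17×0.83 = 0.1411, and 0.362 ≥ 0.1411.

No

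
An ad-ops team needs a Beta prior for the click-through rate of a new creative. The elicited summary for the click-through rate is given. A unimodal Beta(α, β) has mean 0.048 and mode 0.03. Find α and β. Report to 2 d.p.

α = 2.51, β = 49.72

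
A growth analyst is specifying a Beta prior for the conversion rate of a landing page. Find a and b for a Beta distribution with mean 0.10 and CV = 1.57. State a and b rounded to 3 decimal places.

a = 0.265, b = 2.386

σ = CV·μ = 1.57×0.10 = 0.15700, so σ² = 0.024649.
s+1 = μ(1−μ)/σ² = 0.0900/0.024649 = 3.6513, so s = a+b = 2.6513.
a = μs = 0.265, b = (1−μ)s = 2.386.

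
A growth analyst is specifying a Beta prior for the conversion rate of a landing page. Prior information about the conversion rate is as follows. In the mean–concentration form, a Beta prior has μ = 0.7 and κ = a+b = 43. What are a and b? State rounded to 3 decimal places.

a = μκ = 0.7×43 = 30.100 and b = (1−μ)κ = 0.3×43 = 12.900.

a = 30.100, b = 12.900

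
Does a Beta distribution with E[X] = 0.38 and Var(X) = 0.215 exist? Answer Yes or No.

For any Beta, Var(X) < E[X]·(1−E[X]).
Here μ(1−μ) = 0.38×0.62 = 0.2356, and 0.215 < 0.2356.

Yes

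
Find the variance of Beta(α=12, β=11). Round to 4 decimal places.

μ = 12/23 = 0.521739; Var = μ(1−μ)/(α+β+1) = 0.2495274/24 = 0.0104.

0.0104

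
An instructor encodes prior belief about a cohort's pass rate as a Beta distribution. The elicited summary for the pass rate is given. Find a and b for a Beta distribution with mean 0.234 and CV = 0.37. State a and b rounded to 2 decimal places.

Var = (CV·μ)² = (0.37×0.234)² = 0.007496.
a+b = μ(1−μ)/Var − 1 = 0.179244/0.007496 − 1 = 22.9116.
Thus a = 0.234·22.9116 = 5.36 and b = 0.766·22.9116 = 17.55.

a = 5.36, b = 17.55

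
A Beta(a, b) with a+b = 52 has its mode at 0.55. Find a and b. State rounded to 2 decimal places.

Mode = (a−1)/(κ−2) with κ = a+b, so a−1 = 0.55·50 = 27.50.
a = 28.50; b = κ − a = 23.50.

a = 28.50, b = 23.50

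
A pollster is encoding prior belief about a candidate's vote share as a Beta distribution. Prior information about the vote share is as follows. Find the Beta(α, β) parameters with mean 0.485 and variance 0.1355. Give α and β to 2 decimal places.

α = 0.41, β = 0.43

Let s = α+β. The Beta variance is μ(1−μ)/(s+1).
So s+1 = μ(1−μ)/σ² = (0.485×0.515)/0.1355 = 0.249775/0.1355 = 1.8434, giving s = 0.8434.
Then α = μs = 0.485×0.8434 = 0.41 and β = (1−μ)s = 0.515×0.8434 = 0.43.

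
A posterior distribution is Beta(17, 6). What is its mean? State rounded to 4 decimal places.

E[X] = α/(α+β) = 17/23 = 0.7391.

0.7391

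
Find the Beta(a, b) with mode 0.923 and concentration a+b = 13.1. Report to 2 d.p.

Mode = (a−1)/(κ−2) with κ = a+b, so a−1 = 0.923·11.1 = 10.25.
a = 11.25; b = κ − a = 1.85.

a = 11.25, b = 1.85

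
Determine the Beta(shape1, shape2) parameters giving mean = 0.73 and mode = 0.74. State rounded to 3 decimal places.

With s = shape1+shape2: μ = shape1/s and mode = (shape1−1)/(s−2). Eliminating shape1 = μs,
μs − 1 = m(s−2) ⇒ s(μ−m) = 1−2m ⇒ s = -0.48/-0.01 = 48.0000.
So shape1 = μs = 35.040, shape2 = (1−μ)s = 12.960.

shape1 = 35.040, shape2 = 12.960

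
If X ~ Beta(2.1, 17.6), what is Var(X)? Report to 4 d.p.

0.0046

Var = αβ/[(α+β)²(α+β+1)] = (2.1×17.6)/(19.7²×20.7) = 36.96/8033.463 = 0.0046.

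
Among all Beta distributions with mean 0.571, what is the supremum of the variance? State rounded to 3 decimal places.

Var = μ(1−μ)/(α+β+1), which approaches μ(1−μ) as α+β → 0.
So the supremum is μ(1−μ) = 0.571×0.429 = 0.245.

0.245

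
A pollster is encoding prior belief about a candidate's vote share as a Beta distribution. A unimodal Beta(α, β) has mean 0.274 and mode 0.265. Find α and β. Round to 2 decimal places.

Let s = α+β. Mean gives α = μs = 0.274s; mode gives (α−1)/(s−2) = 0.265.
Substituting: 0.274s − 1 = 0.265(s−2) = 0.265s − 0.530, so 0.009s = 0.470 and s = 52.2222.
Then α = 0.274×52.2222 = 14.31 and β = s−α = 37.91.

α = 14.31, β = 37.91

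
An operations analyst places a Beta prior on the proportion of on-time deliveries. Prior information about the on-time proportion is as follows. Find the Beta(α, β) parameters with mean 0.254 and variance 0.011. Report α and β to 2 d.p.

By moment matching, α+β = μ(1−μ)/σ² − 1 = (0.254·0.746)/0.011 − 1 = 17.2258 − 1 = 16.2258.
Since α/(α+β) = μ, α = 0.254·16.2258 = 4.12 and β = 0.746·16.2258 = 12.10.

α = 4.12, β = 12.10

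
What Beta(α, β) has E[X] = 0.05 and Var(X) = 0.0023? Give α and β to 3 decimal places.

α = 0.983, β = 18.670

Let s = α+β. The Beta variance is μ(1−μ)/(s+1).
So s+1 = μ(1−μ)/σ² = (0.05×0.95)/0.0023 = 0.0475/0.0023 = 20.6522, giving s = 19.6522.
Then α = μs = 0.05×19.6522 = 0.983 and β = (1−μ)s = 0.95×19.6522 = 18.670.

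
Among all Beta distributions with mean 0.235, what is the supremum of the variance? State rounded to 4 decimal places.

Var = μ(1−μ)/(α+β+1), which approaches μ(1−μ) as α+β → 0.
So the supremum is μ(1−μ) = 0.235×0.765 = 0.1798.

0.1798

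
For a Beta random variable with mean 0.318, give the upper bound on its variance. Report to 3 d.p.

0.217

For fixed mean μ the Beta variance is μ(1−μ)/(α+β+1), increasing as α+β decreases.
Its least upper bound (not attained) is μ(1−μ) = 0.318·0.682 = 0.217.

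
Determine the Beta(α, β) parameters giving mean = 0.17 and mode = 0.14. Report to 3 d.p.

α = 4.080, β = 19.920

With s = α+β: μ = α/s and mode = (α−1)/(s−2). Eliminating α = μs,
μs − 1 = m(s−2) ⇒ s(μ−m) = 1−2m ⇒ s = 0.72/0.03 = 24.0000.
So α = μs = 4.080, β = (1−μ)s = 19.920.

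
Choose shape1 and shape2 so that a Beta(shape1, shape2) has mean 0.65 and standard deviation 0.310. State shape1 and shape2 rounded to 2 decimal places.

shape1 = 0.89, shape2 = 0.48

Variance = 0.310² = 0.096100. The moment-matching identity shape1+shape2 = μ(1−μ)/Var − 1 gives
shape1+shape2 = 0.2275/0.096100 − 1 = 1.3673, so shape1 = μ·1.3673 = 0.89 and shape2 = (1−μ)·1.3673 = 0.48.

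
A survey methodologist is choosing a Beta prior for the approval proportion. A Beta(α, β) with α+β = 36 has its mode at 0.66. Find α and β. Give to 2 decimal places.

α = 23.44, β = 12.56

Mode = (α−1)/(κ−2) with κ = α+β, so α−1 = 0.66·34 = 22.44.
α = 23.44; β = κ − α = 12.56.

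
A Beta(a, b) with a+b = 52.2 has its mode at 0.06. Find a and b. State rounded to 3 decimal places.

a = 4.012, b = 48.188

Since the density peak of Beta(a,b) is at (a−1)/(a+b−2),
a = 1 + 0.06(52.2−2) = 4.012 and b = 52.2 − 4.012 = 48.188.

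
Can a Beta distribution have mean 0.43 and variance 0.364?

No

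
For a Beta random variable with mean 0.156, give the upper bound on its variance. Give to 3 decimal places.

Var = μ(1−μ)/(α+β+1), which approaches μ(1−μ) as α+β → 0.
So the supremum is μ(1−μ) = 0.156×0.844 = 0.132.

0.132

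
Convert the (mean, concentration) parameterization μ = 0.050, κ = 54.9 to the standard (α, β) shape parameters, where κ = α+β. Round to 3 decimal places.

Split κ in proportion μ : (1−μ): α = 0.050·54.9 = 2.745, β = 54.9 − 2.745 = 52.155.

α = 2.745, β = 52.155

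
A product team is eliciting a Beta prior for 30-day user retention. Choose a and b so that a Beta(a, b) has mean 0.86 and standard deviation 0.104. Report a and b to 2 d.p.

Variance = 0.104² = 0.010816. The moment-matching identity a+b = μ(1−μ)/Var − 1 gives
a+b = 0.1204/0.010816 − 1 = 10.1317, so a = μ·10.1317 = 8.71 and b = (1−μ)·10.1317 = 1.42.

a = 8.71, b = 1.42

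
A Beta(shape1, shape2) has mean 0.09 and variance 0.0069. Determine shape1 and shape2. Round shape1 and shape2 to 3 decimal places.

shape1 = 0.978, shape2 = 9.891

By moment matching, shape1+shape2 = μ(1−μ)/σ² − 1 = (0.09·0.91)/0.0069 − 1 = 11.8696 − 1 = 10.8696.
Since shape1/(shape1+shape2) = μ, shape1 = 0.09·10.8696 = 0.978 and shape2 = 0.91·10.8696 = 9.891.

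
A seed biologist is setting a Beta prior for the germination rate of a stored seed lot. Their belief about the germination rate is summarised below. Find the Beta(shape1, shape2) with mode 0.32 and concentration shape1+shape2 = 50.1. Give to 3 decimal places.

shape1 = 16.392, shape2 = 33.708

For shape1,shape2>1 the mode is (shape1−1)/(shape1+shape2−2), so shape1 = mode·(κ−2)+1 = 0.32×48.1+1 = 16.392.
And shape2 = (1−mode)·(κ−2)+1 = 0.68×48.1+1 = 33.708.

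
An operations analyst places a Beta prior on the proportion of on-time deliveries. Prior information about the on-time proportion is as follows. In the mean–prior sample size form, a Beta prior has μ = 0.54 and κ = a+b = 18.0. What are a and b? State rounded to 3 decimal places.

a = 9.720, b = 8.280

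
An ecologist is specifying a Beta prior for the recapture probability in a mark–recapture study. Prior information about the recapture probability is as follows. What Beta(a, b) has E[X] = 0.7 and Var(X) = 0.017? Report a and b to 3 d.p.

a = 7.947, b = 3.406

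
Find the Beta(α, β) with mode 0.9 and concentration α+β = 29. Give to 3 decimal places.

α = 25.300, β = 3.700

Mode = (α−1)/(κ−2) with κ = α+β, so α−1 = 0.9·27 = 24.300.
α = 25.300; β = κ − α = 3.700.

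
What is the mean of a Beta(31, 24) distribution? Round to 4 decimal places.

E[X] = α/(α+β) = 31/55 = 0.5636.

0.5636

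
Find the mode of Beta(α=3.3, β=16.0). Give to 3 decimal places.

With α,β > 1, mode = (α−1)/(α+β−2) = 2.3/17.3 = 0.133.

0.133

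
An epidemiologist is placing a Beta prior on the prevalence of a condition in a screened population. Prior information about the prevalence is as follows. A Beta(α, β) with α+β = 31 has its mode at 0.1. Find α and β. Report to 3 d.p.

Since the density peak of Beta(α,β) is at (α−1)/(α+β−2),
α = 1 + 0.1(31−2) = 3.900 and β = 31 − 3.900 = 27.100.

α = 3.900, β = 27.100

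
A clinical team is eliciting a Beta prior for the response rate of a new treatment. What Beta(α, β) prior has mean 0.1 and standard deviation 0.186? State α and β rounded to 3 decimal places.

Variance = 0.186² = 0.034596. The moment-matching identity α+β = μ(1−μ)/Var − 1 gives
α+β = 0.09/0.034596 − 1 = 1.6015, so α = μ·1.6015 = 0.160 and β = (1−μ)·1.6015 = 1.441.

α = 0.160, β = 1.441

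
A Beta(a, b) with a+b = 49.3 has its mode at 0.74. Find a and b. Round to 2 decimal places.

Mode = (a−1)/(κ−2) with κ = a+b, so a−1 = 0.74·47.3 = 35.00.
a = 36.00; b = κ − a = 13.30.

a = 36.00, b = 13.30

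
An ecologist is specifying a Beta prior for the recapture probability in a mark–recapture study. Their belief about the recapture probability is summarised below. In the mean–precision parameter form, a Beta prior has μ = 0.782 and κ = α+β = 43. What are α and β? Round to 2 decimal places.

α = μκ = 0.782×43 = 33.63 and β = (1−μ)κ = 0.218×43 = 9.37.

α = 33.63, β = 9.37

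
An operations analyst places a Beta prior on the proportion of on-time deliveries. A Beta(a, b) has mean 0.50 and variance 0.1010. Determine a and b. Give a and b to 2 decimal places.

Write ν = a+b; then a = μν and Var = μ(1−μ)/(ν+1).
ν = μ(1−μ)/Var − 1 = 0.2500/0.1010 − 1 = 1.4752.
a = 0.50·1.4752 = 0.74, b = 0.50·1.4752 = 0.74.

a = 0.74, b = 0.74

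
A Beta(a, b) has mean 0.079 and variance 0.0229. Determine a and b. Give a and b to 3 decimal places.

Write ν = a+b; then a = μν and Var = μ(1−μ)/(ν+1).
ν = μ(1−μ)/Var − 1 = 0.072759/0.0229 − 1 = 2.1772.
a = 0.079·2.1772 = 0.172, b = 0.921·2.1772 = 2.005.

a = 0.172, b = 2.005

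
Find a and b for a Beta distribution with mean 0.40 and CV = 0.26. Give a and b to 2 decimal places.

Var = (CV·μ)² = (0.26×0.40)² = 0.010816.
a+b = μ(1−μ)/Var − 1 = 0.2400/0.010816 − 1 = 21.1893.
Thus a = 0.40·21.1893 = 8.48 and b = 0.60·21.1893 = 12.71.

a = 8.48, b = 12.71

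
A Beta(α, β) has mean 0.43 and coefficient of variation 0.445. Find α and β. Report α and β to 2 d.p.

α = 2.45, β = 3.25

Var = (CV·μ)² = (0.445×0.43)² = 0.036615.
α+β = μ(1−μ)/Var − 1 = 0.2451/0.036615 − 1 = 5.6940.
Thus α = 0.43·5.6940 = 2.45 and β = 0.57·5.6940 = 3.25.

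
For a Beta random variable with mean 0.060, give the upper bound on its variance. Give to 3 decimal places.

0.056

Var = μ(1−μ)/(α+β+1), which approaches μ(1−μ) as α+β → 0.
So the supremum is μ(1−μ) = 0.060×0.940 = 0.056.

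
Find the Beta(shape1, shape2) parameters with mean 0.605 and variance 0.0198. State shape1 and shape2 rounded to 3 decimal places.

shape1 = 6.697, shape2 = 4.372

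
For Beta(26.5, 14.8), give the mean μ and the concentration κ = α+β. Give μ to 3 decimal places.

μ = 0.642, κ = 41.3

κ = α+β = 26.5+14.8 = 41.3; μ = α/κ = 26.5/41.3 = 0.642.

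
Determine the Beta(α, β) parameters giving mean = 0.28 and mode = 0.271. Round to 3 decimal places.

α = 14.249, β = 36.640

With s = α+β: μ = α/s and mode = (α−1)/(s−2). Eliminating α = μs,
μs − 1 = m(s−2) ⇒ s(μ−m) = 1−2m ⇒ s = 0.458/0.009 = 50.8889.
So α = μs = 14.249, β = (1−μ)s = 36.640.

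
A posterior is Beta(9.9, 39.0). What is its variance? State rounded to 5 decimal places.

0.00324

Var = αβ/[(α+β)²(α+β+1)] = (9.9×39.0)/(48.9²×49.9) = 386.10/119321.379 = 0.00324.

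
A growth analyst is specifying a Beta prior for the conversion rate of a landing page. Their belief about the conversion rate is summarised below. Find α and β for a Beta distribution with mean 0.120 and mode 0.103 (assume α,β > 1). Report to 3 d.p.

With s = α+β: μ = α/s and mode = (α−1)/(s−2). Eliminating α = μs,
μs − 1 = m(s−2) ⇒ s(μ−m) = 1−2m ⇒ s = 0.794/0.017 = 46.7059.
So α = μs = 5.605, β = (1−μ)s = 41.101.

α = 5.605, β = 41.101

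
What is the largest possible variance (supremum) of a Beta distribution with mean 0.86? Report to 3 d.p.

0.120

For fixed mean μ the Beta variance is μ(1−μ)/(α+β+1), increasing as α+β decreases.
Its least upper bound (not attained) is μ(1−μ) = 0.86·0.14 = 0.120.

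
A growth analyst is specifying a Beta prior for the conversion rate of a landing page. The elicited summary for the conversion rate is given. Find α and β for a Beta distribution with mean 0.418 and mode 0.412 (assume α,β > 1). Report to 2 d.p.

α = 12.26, β = 17.07

With s = α+β: μ = α/s and mode = (α−1)/(s−2). Eliminating α = μs,
μs − 1 = m(s−2) ⇒ s(μ−m) = 1−2m ⇒ s = 0.176/0.006 = 29.3333.
So α = μs = 12.26, β = (1−μ)s = 17.07.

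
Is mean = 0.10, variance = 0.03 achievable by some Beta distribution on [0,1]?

For any Beta, Var(X) < E[X]·(1−E[X]).
Here μ(1−μ) = 0.10×0.90 = 0.0900, and 0.03 < 0.0900.

Yes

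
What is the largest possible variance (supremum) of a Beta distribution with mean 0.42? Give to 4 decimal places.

0.2436

Var = μ(1−μ)/(α+β+1), which approaches μ(1−μ) as α+β → 0.
So the supremum is μ(1−μ) = 0.42×0.58 = 0.2436.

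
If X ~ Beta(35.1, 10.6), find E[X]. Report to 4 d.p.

0.7681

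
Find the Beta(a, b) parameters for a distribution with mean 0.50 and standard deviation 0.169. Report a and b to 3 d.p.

Variance = 0.169² = 0.028561. The moment-matching identity a+b = μ(1−μ)/Var − 1 gives
a+b = 0.2500/0.028561 − 1 = 7.7532, so a = μ·7.7532 = 3.877 and b = (1−μ)·7.7532 = 3.877.

a = 3.877, b = 3.877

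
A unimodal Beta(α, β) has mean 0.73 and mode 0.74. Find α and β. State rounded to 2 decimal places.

With s = α+β: μ = α/s and mode = (α−1)/(s−2). Eliminating α = μs,
μs − 1 = m(s−2) ⇒ s(μ−m) = 1−2m ⇒ s = -0.48/-0.01 = 48.0000.
So α = μs = 35.04, β = (1−μ)s = 12.96.

α = 35.04, β = 12.96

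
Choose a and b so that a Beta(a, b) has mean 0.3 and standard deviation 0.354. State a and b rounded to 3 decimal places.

σ² = 0.354² = 0.125316.
With s = a+b, Var = μ(1−μ)/(s+1), so s+1 = (0.3×0.7)/0.125316 = 1.6758 and s = 0.6758.
a = μs = 0.203, b = (1−μ)s = 0.473.

a = 0.203, b = 0.473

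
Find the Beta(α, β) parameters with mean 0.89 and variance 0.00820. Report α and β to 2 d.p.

α = 9.74, β = 1.20

By moment matching, α+β = μ(1−μ)/σ² − 1 = (0.89·0.11)/0.00820 − 1 = 11.9390 − 1 = 10.9390.
Since α/(α+β) = μ, α = 0.89·10.9390 = 9.74 and β = 0.11·10.9390 = 1.20.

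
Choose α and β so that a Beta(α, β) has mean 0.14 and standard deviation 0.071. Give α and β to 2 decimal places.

First σ² = 0.005041. Setting α = μn, β = (1−μ)n with n = α+β,
μ(1−μ)/(n+1) = 0.005041 ⇒ n+1 = 0.1204/0.005041 = 23.8841 ⇒ n = 22.8841.
Hence α = 0.14×22.8841 = 3.20, β = 0.86×22.8841 = 19.68.

α = 3.20, β = 19.68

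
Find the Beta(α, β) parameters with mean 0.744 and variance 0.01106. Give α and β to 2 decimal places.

Write ν = α+β; then α = μν and Var = μ(1−μ)/(ν+1).
ν = μ(1−μ)/Var − 1 = 0.190464/0.01106 − 1 = 16.2210.
α = 0.744·16.2210 = 12.07, β = 0.256·16.2210 = 4.15.

α = 12.07, β = 4.15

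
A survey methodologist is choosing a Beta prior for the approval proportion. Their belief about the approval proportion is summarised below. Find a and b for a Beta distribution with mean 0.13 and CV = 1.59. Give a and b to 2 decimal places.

a = 0.21, b = 1.43

Var = (CV·μ)² = (1.59×0.13)² = 0.042725.
a+b = μ(1−μ)/Var − 1 = 0.1131/0.042725 − 1 = 1.6472.
Thus a = 0.13·1.6472 = 0.21 and b = 0.87·1.6472 = 1.43.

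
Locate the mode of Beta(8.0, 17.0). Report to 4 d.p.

0.3043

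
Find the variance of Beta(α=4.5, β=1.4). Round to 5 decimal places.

Var = αβ/[(α+β)²(α+β+1)] = (4.5×1.4)/(5.9²×6.9) = 6.30/240.189 = 0.02623.

0.02623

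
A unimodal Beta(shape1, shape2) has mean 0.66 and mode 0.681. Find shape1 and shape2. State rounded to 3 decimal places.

shape1 = 11.377, shape2 = 5.861

Let s = shape1+shape2. Mean gives shape1 = μs = 0.66s; mode gives (shape1−1)/(s−2) = 0.681.
Substituting: 0.66s − 1 = 0.681(s−2) = 0.681s − 1.362, so -0.021s = -0.362 and s = 17.2381.
Then shape1 = 0.66×17.2381 = 11.377 and shape2 = s−shape1 = 5.861.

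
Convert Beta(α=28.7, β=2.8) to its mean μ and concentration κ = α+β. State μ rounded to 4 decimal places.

μ = 0.9111, κ = 31.5

κ = α+β = 28.7+2.8 = 31.5; μ = α/κ = 28.7/31.5 = 0.9111.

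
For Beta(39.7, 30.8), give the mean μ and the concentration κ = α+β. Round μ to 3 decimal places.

κ = α+β = 39.7+30.8 = 70.5; μ = α/κ = 39.7/70.5 = 0.563.

μ = 0.563, κ = 70.5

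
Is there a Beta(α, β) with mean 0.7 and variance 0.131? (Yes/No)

The Beta variance bound is σ² < μ(1−μ).
Here μ(1−μ) = 0.7×0.3 = 0.21, and 0.131 < 0.21.

Yes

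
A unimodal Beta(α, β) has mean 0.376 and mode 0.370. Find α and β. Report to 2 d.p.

α = 16.29, β = 27.04

With s = α+β: μ = α/s and mode = (α−1)/(s−2). Eliminating α = μs,
μs − 1 = m(s−2) ⇒ s(μ−m) = 1−2m ⇒ s = 0.260/0.006 = 43.3333.
So α = μs = 16.29, β = (1−μ)s = 27.04.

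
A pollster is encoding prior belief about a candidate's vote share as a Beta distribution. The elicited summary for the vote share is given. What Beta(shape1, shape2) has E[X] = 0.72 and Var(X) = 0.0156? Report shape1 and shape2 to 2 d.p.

Let s = shape1+shape2. The Beta variance is μ(1−μ)/(s+1).
So s+1 = μ(1−μ)/σ² = (0.72×0.28)/0.0156 = 0.2016/0.0156 = 12.9231, giving s = 11.9231.
Then shape1 = μs = 0.72×11.9231 = 8.58 and shape2 = (1−μ)s = 0.28×11.9231 = 3.34.

shape1 = 8.58, shape2 = 3.34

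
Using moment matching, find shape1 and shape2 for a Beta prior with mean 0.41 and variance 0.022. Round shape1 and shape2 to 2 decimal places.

Write ν = shape1+shape2; then shape1 = μν and Var = μ(1−μ)/(ν+1).
ν = μ(1−μ)/Var − 1 = 0.2419/0.022 − 1 = 9.9955.
shape1 = 0.41·9.9955 = 4.10, shape2 = 0.59·9.9955 = 5.90.

shape1 = 4.10, shape2 = 5.90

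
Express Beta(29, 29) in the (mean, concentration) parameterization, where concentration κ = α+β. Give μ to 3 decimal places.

μ = 0.500, κ = 58

κ = α+β = 29+29 = 58; μ = α/κ = 29/58 = 0.500.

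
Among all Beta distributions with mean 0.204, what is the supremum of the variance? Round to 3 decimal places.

Var = μ(1−μ)/(α+β+1), which approaches μ(1−μ) as α+β → 0.
So the supremum is μ(1−μ) = 0.204×0.796 = 0.162.

0.162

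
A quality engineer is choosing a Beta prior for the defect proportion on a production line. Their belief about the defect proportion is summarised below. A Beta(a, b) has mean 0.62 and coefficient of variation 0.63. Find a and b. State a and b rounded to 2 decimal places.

a = 0.34, b = 0.21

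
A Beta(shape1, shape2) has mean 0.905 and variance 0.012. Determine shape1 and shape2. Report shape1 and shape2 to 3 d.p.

Let s = shape1+shape2. The Beta variance is μ(1−μ)/(s+1).
So s+1 = μ(1−μ)/σ² = (0.905×0.095)/0.012 = 0.085975/0.012 = 7.1646, giving s = 6.1646.
Then shape1 = μs = 0.905×6.1646 = 5.579 and shape2 = (1−μ)s = 0.095×6.1646 = 0.586.

shape1 = 5.579, shape2 = 0.586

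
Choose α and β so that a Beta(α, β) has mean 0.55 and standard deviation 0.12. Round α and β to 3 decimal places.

α = 8.903, β = 7.284

First σ² = 0.0144. Setting α = μn, β = (1−μ)n with n = α+β,
μ(1−μ)/(n+1) = 0.0144 ⇒ n+1 = 0.2475/0.0144 = 17.1875 ⇒ n = 16.1875.
Hence α = 0.55×16.1875 = 8.903, β = 0.45×16.1875 = 7.284.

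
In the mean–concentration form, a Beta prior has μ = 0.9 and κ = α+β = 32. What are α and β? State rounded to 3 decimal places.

α = 28.800, β = 3.200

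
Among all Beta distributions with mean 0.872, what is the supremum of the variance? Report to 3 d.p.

Var = μ(1−μ)/(α+β+1), which approaches μ(1−μ) as α+β → 0.
So the supremum is μ(1−μ) = 0.872×0.128 = 0.112.

0.112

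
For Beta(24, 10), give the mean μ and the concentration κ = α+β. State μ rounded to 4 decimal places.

μ = 0.7059, κ = 34

κ = α+β = 24+10 = 34; μ = α/κ = 24/34 = 0.7059.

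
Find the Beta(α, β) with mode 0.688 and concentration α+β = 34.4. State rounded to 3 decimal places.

Mode = (α−1)/(κ−2) with κ = α+β, so α−1 = 0.688·32.4 = 22.291.
α = 23.291; β = κ − α = 11.109.

α = 23.291, β = 11.109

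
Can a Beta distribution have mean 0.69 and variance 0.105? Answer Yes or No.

Yes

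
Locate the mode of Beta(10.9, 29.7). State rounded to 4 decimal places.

0.2565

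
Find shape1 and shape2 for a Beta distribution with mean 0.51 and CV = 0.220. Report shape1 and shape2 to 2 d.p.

σ = CV·μ = 0.220×0.51 = 0.11220, so σ² = 0.012589.
s+1 = μ(1−μ)/σ² = 0.2499/0.012589 = 19.8509, so s = shape1+shape2 = 18.8509.
shape1 = μs = 9.61, shape2 = (1−μ)s = 9.24.

shape1 = 9.61, shape2 = 9.24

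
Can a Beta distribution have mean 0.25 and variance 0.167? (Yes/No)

Yes

A Beta with mean μ has variance μ(1−μ)/(α+β+1) < μ(1−μ).
Here μ(1−μ) = 0.25×0.75 = 0.1875, and 0.167 < 0.1875.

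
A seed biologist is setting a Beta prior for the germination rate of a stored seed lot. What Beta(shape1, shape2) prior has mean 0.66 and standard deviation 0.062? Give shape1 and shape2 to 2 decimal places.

shape1 = 37.87, shape2 = 19.51

First σ² = 0.003844. Setting shape1 = μn, shape2 = (1−μ)n with n = shape1+shape2,
μ(1−μ)/(n+1) = 0.003844 ⇒ n+1 = 0.2244/0.003844 = 58.3767 ⇒ n = 57.3767.
Hence shape1 = 0.66×57.3767 = 37.87, shape2 = 0.34×57.3767 = 19.51.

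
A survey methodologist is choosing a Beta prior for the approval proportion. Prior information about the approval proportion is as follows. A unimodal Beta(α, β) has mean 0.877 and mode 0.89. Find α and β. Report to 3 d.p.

Let s = α+β. Mean gives α = μs = 0.877s; mode gives (α−1)/(s−2) = 0.89.
Substituting: 0.877s − 1 = 0.89(s−2) = 0.89s − 1.78, so -0.013s = -0.78 and s = 60.0000.
Then α = 0.877×60.0000 = 52.620 and β = s−α = 7.380.

α = 52.620, β = 7.380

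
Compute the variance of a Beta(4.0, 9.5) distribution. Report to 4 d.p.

0.0144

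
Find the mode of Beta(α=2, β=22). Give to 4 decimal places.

0.0455

With α,β > 1, mode = (α−1)/(α+β−2) = 1/22 = 0.0455.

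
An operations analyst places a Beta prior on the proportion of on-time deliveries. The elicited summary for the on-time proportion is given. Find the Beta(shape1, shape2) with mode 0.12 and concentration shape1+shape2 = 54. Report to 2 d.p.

shape1 = 7.24, shape2 = 46.76

Mode = (shape1−1)/(κ−2) with κ = shape1+shape2, so shape1−1 = 0.12·52 = 6.24.
shape1 = 7.24; shape2 = κ − shape1 = 46.76.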